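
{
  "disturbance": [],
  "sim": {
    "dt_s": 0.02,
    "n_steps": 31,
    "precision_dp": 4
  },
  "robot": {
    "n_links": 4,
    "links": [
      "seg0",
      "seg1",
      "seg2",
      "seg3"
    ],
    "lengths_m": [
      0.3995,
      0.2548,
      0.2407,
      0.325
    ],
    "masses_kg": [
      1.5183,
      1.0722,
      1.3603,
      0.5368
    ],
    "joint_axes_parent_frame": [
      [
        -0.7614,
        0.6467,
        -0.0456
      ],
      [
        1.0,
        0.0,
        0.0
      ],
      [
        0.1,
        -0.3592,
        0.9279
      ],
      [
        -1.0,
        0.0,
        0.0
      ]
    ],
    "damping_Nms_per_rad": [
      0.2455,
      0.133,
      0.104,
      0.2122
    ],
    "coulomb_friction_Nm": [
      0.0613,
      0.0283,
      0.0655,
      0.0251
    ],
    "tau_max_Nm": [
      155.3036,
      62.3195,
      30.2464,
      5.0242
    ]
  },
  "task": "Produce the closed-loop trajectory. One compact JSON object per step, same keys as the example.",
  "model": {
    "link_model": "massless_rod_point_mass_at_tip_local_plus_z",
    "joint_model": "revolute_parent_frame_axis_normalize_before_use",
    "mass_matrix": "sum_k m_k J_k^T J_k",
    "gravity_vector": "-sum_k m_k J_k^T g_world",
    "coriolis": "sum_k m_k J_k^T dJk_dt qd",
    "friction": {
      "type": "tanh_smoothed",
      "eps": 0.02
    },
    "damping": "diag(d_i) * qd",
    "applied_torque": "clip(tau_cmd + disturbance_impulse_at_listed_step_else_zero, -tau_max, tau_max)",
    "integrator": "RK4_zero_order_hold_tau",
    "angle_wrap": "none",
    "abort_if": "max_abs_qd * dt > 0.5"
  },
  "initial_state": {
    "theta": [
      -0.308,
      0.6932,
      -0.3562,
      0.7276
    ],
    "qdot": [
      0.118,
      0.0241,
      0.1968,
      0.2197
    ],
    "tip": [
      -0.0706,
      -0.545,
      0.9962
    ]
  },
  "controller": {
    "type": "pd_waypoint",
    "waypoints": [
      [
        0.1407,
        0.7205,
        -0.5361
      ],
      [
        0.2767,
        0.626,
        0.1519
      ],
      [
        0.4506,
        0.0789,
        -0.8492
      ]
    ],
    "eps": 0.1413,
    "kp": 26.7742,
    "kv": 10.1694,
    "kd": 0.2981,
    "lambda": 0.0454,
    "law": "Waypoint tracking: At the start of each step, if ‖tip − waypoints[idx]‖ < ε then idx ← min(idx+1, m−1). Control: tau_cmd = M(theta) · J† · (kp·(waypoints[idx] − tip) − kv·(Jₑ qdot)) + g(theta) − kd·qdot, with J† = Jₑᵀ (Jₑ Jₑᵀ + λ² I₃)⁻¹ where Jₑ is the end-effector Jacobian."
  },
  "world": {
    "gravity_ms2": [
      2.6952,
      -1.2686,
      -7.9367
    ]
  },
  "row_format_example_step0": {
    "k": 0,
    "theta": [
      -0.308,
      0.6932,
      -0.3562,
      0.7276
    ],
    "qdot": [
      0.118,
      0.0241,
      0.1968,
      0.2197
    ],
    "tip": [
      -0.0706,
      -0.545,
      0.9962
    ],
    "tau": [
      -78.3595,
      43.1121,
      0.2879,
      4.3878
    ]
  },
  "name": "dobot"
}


{"k":1,"theta":[-0.3117,0.7114,-0.3549,0.7958],"qdot":[-0.4988,1.7467,-0.1287,6.3953],"tip":[-0.0691,-0.537,0.9897],"tau":[-55.0,28.3544,0.4284,2.2072]}
{"k":2,"theta":[-0.3273,0.7543,-0.365,0.9517],"qdot":[-1.0799,2.4906,-0.9249,9.0384],"tip":[-0.0658,-0.5234,0.9677],"tau":[-28.034,11.8548,0.4501,1.8086]}
{"k":3,"theta":[-0.3536,0.8049,-0.392,1.1387],"qdot":[-1.5551,2.5552,-1.7846,9.596],"tip":[-0.0617,-0.5097,0.9323],"tau":[-6.245,-0.7751,0.432,1.9636]}
{"k":4,"theta":[-0.3881,0.8533,-0.4351,1.3271],"qdot":[-1.8933,2.2827,-2.5336,9.2448],"tip":[-0.0575,-0.4974,0.8875],"tau":[9.2027,-9.0206,0.4147,2.0978]}
{"k":5,"theta":[-0.4279,0.8949,-0.4921,1.5053],"qdot":[-2.0972,1.876,-3.1756,8.5971],"tip":[-0.0536,-0.4858,0.8372],"tau":[19.9047,-14.0522,0.4241,2.0557]}
{"k":6,"theta":[-0.4707,0.928,-0.5611,1.67],"qdot":[-2.1758,1.4371,-3.7461,7.9072],"tip":[-0.0501,-0.4741,0.7844],"tau":[27.5508,-17.0076,0.4717,1.8435]}
{"k":7,"theta":[-0.5138,0.9526,-0.641,1.8214],"qdot":[-2.135,1.0192,-4.2754,7.2655],"tip":[-0.0473,-0.4613,0.7308],"tau":[33.3599,-18.67,0.5625,1.508]}
{"k":8,"theta":[-0.5549,0.9694,-0.7312,1.9606],"qdot":[-1.9774,0.6541,-4.7869,6.6944],"tip":[-0.0452,-0.4469,0.6777],"tau":[38.116,-19.5088,0.6956,1.0977]}
{"k":9,"theta":[-0.5917,0.9797,-0.8316,2.0892],"qdot":[-1.7028,0.3649,-5.3021,6.1894],"tip":[-0.0439,-0.431,0.626],"tau":[42.275,-19.7472,0.861,0.6539]}
{"k":10,"theta":[-0.6218,0.9852,-0.9423,2.2082],"qdot":[-1.3087,0.1734,-5.8424,5.7343],"tip":[-0.0438,-0.4137,0.5765],"tau":[46.0135,-19.3821,1.0324,0.2113]}
{"k":11,"theta":[-0.6427,0.9882,-1.064,2.3185],"qdot":[-0.7899,0.108,-6.4234,5.3082],"tip":[-0.0448,-0.3953,0.5299],"tau":[49.17,-18.1392,1.1541,-0.2018]}
{"k":12,"theta":[-0.652,0.9918,-1.1974,2.4205],"qdot":[-0.1373,0.2174,-7.0325,4.8915],"tip":[-0.0472,-0.3765,0.4874],"tau":[51.0274,-15.3547,1.1139,-0.5655]}
{"k":13,"theta":[-0.6467,1.0002,-1.3423,2.5142],"qdot":[0.6581,0.5917,-7.5822,4.4735],"tip":[-0.051,-0.3574,0.4503],"tau":[49.9631,-9.8574,0.7052,-0.8714]}
{"k":14,"theta":[-0.6241,1.0204,-1.495,2.5998],"qdot":[1.603,1.407,-7.7822,4.0818],"tip":[-0.0557,-0.3381,0.4204],"tau":[43.2931,-0.1213,-0.4068,-1.133]}
{"k":15,"theta":[-0.5814,1.0637,-1.6442,2.6783],"qdot":[2.6647,2.9026,-7.1343,3.7907],"tip":[-0.0603,-0.3186,0.3996],"tau":[29.2529,14.2508,-2.4775,-1.3754]}
{"k":16,"theta":[-0.5173,1.145,-1.7701,2.7525],"qdot":[3.7414,5.2102,-5.3276,3.6654],"tip":[-0.0627,-0.2981,0.3878],"tau":[11.6866,30.0695,-5.1491,-1.5805]}
{"k":17,"theta":[-0.4329,1.2781,-1.856,2.8251],"qdot":[4.7003,8.074,-3.0774,3.6237],"tip":[-0.0606,-0.2762,0.3819],"tau":[-0.0823,40.8016,-7.1714,-1.6295]}
{"k":18,"theta":[-0.3311,1.4684,-1.9043,2.896],"qdot":[5.4425,10.9041,-1.6441,3.4525],"tip":[-0.0528,-0.2518,0.3751],"tau":[-1.4308,40.5299,-7.2298,-1.3994]}
{"k":19,"theta":[-0.2175,1.7098,-1.9295,2.9612],"qdot":[5.8536,13.1588,-0.9668,2.9879],"tip":[-0.0402,-0.2229,0.3613],"tau":[1.4879,28.5372,-5.2932,-0.8925]}
{"k":20,"theta":[-0.1008,1.9862,-1.9437,3.013],"qdot":[5.7344,14.4473,-0.6086,2.1297],"tip":[-0.0254,-0.1871,0.3381],"tau":[0.0998,12.4256,-2.7576,-0.2207]}
{"k":21,"theta":[0.0065,2.2798,-1.9476,3.0446],"qdot":[4.9347,14.9264,0.1621,1.0373],"tip":[-0.0113,-0.1435,0.3075],"tau":[-6.012,1.4872,-1.3104,0.4004]}
{"k":22,"theta":[0.0916,2.5785,-1.9371,3.0554],"qdot":[3.6044,15.0616,1.4121,0.1979],"tip":[0.0002,-0.0938,0.2748],"tau":[-15.263,0.6167,-1.7088,0.7294]}
{"k":23,"theta":[0.1481,2.8803,-1.9054,3.0558],"qdot":[2.1752,15.1838,2.2204,0.057],"tip":[0.0076,-0.0407,0.2461],"tau":[-24.8514,9.3856,-3.6502,0.6393]}
{"k":24,"theta":[0.1806,3.1862,-1.8737,3.0613],"qdot":[1.3117,15.3723,0.8782,0.6852],"tip":[0.0097,0.0142,0.2264],"tau":[23.6207,-42.7189,6.1016,0.1298]}
{"k":25,"theta":[0.2344,3.4652,-1.8866,3.0934],"qdot":[3.96,12.4343,-3.1018,2.2779],"tip":[0.008,0.0707,0.2147],"tau":[34.8042,-53.9716,9.4134,-0.4546]}
{"k":26,"theta":[0.3328,3.6919,-1.9103,3.1456],"qdot":[5.7034,10.1748,0.0902,2.781],"tip":[0.0079,0.1273,0.2027],"tau":[24.7347,-42.9761,6.3308,-0.605]}
{"k":27,"theta":[0.4553,3.8719,-1.9343,3.1981],"qdot":[6.4278,7.9874,-1.4389,2.4213],"tip":[0.0118,0.1804,0.1863],"tau":[12.7251,-28.2638,4.3001,-0.4743]}
{"k":28,"theta":[0.5842,4.0213,-1.9489,3.2421],"qdot":[6.4412,6.9658,-0.0041,1.9838],"tip":[0.0193,0.229,0.1657],"tau":[6.0405,-21.8445,2.7602,-0.327]}
{"k":29,"theta":[0.7117,4.1517,-1.9512,3.2777],"qdot":[6.2948,6.1117,-0.0409,1.58],"tip":[0.0291,0.273,0.1418],"tau":[-1.0678,-15.4825,1.7867,-0.2013]}
{"k":30,"theta":[0.8348,4.2688,-1.9497,3.3062],"qdot":[6.0237,5.5931,0.171,1.2864],"tip":[0.0401,0.3119,0.1148],"tau":[-6.6264,-11.273,1.0994,-0.1049]}
{"k":31,"theta":[0.952,4.377,-1.9459,3.3299],"qdot":[5.704,5.2356,0.2245,1.0932],"tip":[0.0515,0.3461,0.0853]}


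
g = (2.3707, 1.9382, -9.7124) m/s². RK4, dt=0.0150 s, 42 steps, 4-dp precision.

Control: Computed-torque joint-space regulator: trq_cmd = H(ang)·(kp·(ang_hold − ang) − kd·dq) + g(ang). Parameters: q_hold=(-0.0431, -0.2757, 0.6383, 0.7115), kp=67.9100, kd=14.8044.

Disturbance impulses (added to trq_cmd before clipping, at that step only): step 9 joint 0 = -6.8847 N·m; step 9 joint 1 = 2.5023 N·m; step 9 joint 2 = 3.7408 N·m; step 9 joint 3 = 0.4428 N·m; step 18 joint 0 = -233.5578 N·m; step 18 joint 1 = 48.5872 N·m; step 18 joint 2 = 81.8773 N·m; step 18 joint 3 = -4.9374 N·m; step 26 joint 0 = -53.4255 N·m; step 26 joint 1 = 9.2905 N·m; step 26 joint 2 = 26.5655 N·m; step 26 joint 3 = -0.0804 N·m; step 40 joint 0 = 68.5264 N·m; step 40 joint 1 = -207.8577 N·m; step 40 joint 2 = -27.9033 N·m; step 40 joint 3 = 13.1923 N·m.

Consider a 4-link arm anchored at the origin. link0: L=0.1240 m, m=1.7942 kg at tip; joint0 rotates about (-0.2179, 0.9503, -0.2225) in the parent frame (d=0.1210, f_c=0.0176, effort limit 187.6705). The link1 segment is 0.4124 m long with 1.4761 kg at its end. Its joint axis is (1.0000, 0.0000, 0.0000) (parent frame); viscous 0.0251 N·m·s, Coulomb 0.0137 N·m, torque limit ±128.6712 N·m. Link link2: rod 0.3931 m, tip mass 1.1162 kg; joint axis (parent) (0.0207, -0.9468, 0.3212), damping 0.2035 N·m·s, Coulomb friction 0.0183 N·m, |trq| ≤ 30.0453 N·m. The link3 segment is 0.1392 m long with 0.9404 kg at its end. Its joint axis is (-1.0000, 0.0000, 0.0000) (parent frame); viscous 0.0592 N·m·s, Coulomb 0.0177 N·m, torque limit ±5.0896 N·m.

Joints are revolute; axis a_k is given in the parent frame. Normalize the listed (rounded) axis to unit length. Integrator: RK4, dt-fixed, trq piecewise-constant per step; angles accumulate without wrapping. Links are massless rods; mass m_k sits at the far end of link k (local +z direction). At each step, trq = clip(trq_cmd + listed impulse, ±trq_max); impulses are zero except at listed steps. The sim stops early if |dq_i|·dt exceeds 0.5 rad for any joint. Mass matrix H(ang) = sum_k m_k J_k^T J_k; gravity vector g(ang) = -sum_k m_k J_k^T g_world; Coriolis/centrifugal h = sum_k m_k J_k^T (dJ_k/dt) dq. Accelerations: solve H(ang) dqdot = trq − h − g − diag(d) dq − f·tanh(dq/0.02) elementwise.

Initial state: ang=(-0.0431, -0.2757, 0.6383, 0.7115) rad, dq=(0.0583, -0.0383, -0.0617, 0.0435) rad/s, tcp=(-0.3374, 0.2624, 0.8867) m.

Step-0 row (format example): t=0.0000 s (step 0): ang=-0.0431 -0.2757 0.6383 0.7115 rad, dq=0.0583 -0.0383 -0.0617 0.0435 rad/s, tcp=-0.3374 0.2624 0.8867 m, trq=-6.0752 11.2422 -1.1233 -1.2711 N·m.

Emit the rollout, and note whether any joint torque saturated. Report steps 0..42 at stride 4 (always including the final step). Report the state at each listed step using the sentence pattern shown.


t=0.0600 s (step 4): ang=-0.0409 -0.2772 0.6363 0.7120 rad, dq=0.0198 -0.0125 -0.0133 -0.0006 rad/s, tcp=-0.3346 0.2646 0.8874 m, trq=-4.6610 10.5858 -1.6819 -1.2259 N·m.
t=0.1200 s (step 8): ang=-0.0403 -0.2775 0.6360 0.7120 rad, dq=-0.0002 0.0004 0.0018 -0.0003 rad/s, tcp=-0.3340 0.2650 0.8875 m, trq=-3.8767 10.2204 -1.9843 -1.2045 N·m.
t=0.1800 s (step 12): ang=-0.0407 -0.2759 0.6402 0.7284 rad, dq=-0.0089 0.0277 0.0780 0.2512 rad/s, tcp=-0.3354 0.2643 0.8850 m, trq=-2.3330 9.5990 -2.7485 -1.2491 N·m.
t=0.2400 s (step 16): ang=-0.0413 -0.2750 0.6428 0.7335 rad, dq=-0.0110 0.0066 0.0144 -0.0112 rad/s, tcp=-0.3368 0.2635 0.8839 m, trq=-2.7366 9.7149 -2.4989 -1.2070 N·m.
t=0.3000 s (step 20): ang=-0.1012 -0.2686 0.5468 0.7697 rad, dq=-2.2054 0.1805 -3.5636 1.0501 rad/s, tcp=-0.3517 0.2613 0.8903 m, trq=33.4221 0.1848 -9.0001 -0.4014 N·m.
t=0.3600 s (step 24): ang=-0.1752 -0.2648 0.4285 0.7863 rad, dq=-0.4742 0.0040 -0.7318 -0.0953 rad/s, tcp=-0.3703 0.2563 0.8978 m, trq=15.1095 5.1066 -5.5542 -0.8237 N·m.
t=0.4200 s (step 28): ang=-0.1776 -0.2649 0.4478 0.7785 rad, dq=0.2729 -0.0039 1.2401 -0.1486 rad/s, tcp=-0.3806 0.2525 0.8931 m, trq=15.3174 6.3749 -8.5211 -1.0510 N·m.
t=0.4800 s (step 32): ang=-0.1559 -0.2663 0.5080 0.7691 rad, dq=0.4200 -0.0351 0.8046 -0.1459 rad/s, tcp=-0.3856 0.2503 0.8849 m, trq=4.6206 8.8060 -4.7416 -1.1798 N·m.
t=0.5400 s (step 36): ang=-0.1303 -0.2685 0.5475 0.7616 rad, dq=0.4178 -0.0353 0.5336 -0.1062 rad/s, tcp=-0.3785 0.2525 0.8825 m, trq=-0.7903 9.8538 -2.8628 -1.2390 N·m.
t=0.6000 s (step 40): ang=-0.1070 -0.2704 0.5740 0.7561 rad, dq=0.3529 -0.0274 0.3596 -0.0810 rad/s, tcp=-0.3682 0.2557 0.8825 m, trq=65.2758 -128.6712 -29.9375 5.0896 N·m.
t=0.6300 s (step 42): ang=-0.0953 -0.3001 0.5739 0.7193 rad, dq=0.3687 -1.0972 -0.1004 -1.3567 rad/s, tcp=-0.3588 0.2793 0.8816 m.
any joint saturated: yes


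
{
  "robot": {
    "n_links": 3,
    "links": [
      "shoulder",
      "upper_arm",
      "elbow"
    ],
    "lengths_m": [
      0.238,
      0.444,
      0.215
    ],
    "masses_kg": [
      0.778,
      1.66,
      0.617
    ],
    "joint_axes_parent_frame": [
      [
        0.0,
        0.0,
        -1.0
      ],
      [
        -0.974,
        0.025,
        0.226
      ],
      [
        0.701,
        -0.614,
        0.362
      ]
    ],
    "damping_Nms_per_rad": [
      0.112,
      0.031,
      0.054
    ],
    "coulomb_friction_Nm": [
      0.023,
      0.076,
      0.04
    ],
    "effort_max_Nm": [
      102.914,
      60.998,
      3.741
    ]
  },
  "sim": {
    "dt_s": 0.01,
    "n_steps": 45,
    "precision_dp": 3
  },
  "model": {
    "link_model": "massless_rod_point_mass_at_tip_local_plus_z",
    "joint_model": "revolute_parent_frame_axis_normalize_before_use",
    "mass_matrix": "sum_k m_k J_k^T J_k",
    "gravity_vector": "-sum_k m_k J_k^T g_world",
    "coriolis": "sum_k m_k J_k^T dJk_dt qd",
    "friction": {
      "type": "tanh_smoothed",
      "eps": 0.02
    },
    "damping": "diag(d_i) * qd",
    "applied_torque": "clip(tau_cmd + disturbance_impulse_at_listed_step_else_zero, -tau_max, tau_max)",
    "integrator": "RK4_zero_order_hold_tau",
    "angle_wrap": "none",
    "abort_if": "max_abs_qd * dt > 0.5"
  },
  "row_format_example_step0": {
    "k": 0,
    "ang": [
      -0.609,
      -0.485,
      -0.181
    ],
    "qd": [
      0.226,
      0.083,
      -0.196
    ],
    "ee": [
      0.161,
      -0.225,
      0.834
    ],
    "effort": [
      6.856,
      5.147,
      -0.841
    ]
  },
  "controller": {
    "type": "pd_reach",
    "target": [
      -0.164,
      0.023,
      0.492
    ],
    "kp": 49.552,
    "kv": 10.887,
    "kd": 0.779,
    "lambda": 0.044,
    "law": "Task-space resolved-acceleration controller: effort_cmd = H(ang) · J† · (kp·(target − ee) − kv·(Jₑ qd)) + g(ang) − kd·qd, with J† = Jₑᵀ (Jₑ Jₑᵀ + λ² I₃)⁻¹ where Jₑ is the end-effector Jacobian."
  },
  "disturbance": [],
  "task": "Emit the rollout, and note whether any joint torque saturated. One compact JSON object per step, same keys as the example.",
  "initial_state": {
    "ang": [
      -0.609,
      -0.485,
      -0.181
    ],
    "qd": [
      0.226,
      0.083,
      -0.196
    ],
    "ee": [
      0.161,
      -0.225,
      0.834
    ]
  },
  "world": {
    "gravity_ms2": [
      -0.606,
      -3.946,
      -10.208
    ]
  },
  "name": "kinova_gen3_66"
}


{"k":1,"ang":[-0.602,-0.485,-0.191],"qd":[1.247,-0.083,-1.697],"ee":[0.16,-0.225,0.834],"effort":[5.948,4.487,0.348]}
{"k":2,"ang":[-0.586,-0.486,-0.21],"qd":[1.965,-0.172,-2.196],"ee":[0.157,-0.224,0.834],"effort":[5.344,4.287,0.638]}
{"k":3,"ang":[-0.563,-0.488,-0.233],"qd":[2.553,-0.246,-2.398],"ee":[0.154,-0.224,0.834],"effort":[4.879,4.426,0.67]}
{"k":4,"ang":[-0.535,-0.491,-0.257],"qd":[3.06,-0.318,-2.499],"ee":[0.15,-0.226,0.834],"effort":[4.496,4.834,0.622]}
{"k":5,"ang":[-0.502,-0.495,-0.283],"qd":[3.501,-0.39,-2.556],"ee":[0.146,-0.228,0.833],"effort":[4.172,5.451,0.548]}
{"k":6,"ang":[-0.465,-0.499,-0.308],"qd":[3.883,-0.462,-2.586],"ee":[0.14,-0.231,0.833],"effort":[3.897,6.224,0.465]}
{"k":7,"ang":[-0.425,-0.504,-0.334],"qd":[4.21,-0.53,-2.598],"ee":[0.134,-0.234,0.831],"effort":[3.664,7.101,0.381]}
{"k":8,"ang":[-0.381,-0.51,-0.36],"qd":[4.486,-0.595,-2.595],"ee":[0.127,-0.239,0.83],"effort":[3.469,8.034,0.299]}
{"k":9,"ang":[-0.335,-0.516,-0.386],"qd":[4.716,-0.654,-2.581],"ee":[0.119,-0.243,0.828],"effort":[3.307,8.984,0.222]}
{"k":10,"ang":[-0.287,-0.523,-0.412],"qd":[4.904,-0.707,-2.558],"ee":[0.111,-0.249,0.826],"effort":[3.174,9.919,0.153]}
{"k":11,"ang":[-0.237,-0.53,-0.437],"qd":[5.056,-0.753,-2.529],"ee":[0.102,-0.254,0.824],"effort":[3.067,10.814,0.092]}
{"k":12,"ang":[-0.186,-0.538,-0.462],"qd":[5.175,-0.792,-2.496],"ee":[0.093,-0.26,0.822],"effort":[2.98,11.651,0.04]}
{"k":13,"ang":[-0.134,-0.546,-0.487],"qd":[5.267,-0.824,-2.46],"ee":[0.083,-0.266,0.819],"effort":[2.911,12.42,-0.004]}
{"k":14,"ang":[-0.081,-0.554,-0.512],"qd":[5.335,-0.85,-2.422],"ee":[0.072,-0.271,0.816],"effort":[2.854,13.112,-0.039]}
{"k":15,"ang":[-0.027,-0.563,-0.536],"qd":[5.382,-0.87,-2.383],"ee":[0.06,-0.277,0.813],"effort":[2.807,13.726,-0.066]}
{"k":16,"ang":[0.027,-0.571,-0.559],"qd":[5.412,-0.884,-2.343],"ee":[0.048,-0.282,0.81],"effort":[2.767,14.261,-0.086]}
{"k":17,"ang":[0.081,-0.58,-0.582],"qd":[5.428,-0.893,-2.302],"ee":[0.036,-0.286,0.807],"effort":[2.732,14.718,-0.1]}
{"k":18,"ang":[0.135,-0.589,-0.605],"qd":[5.43,-0.897,-2.261],"ee":[0.023,-0.29,0.804],"effort":[2.699,15.102,-0.109]}
{"k":19,"ang":[0.19,-0.598,-0.628],"qd":[5.422,-0.897,-2.219],"ee":[0.009,-0.294,0.8],"effort":[2.667,15.416,-0.113]}
{"k":20,"ang":[0.244,-0.607,-0.65],"qd":[5.404,-0.893,-2.178],"ee":[-0.005,-0.297,0.797],"effort":[2.636,15.665,-0.113]}
{"k":21,"ang":[0.298,-0.616,-0.671],"qd":[5.378,-0.885,-2.137],"ee":[-0.019,-0.3,0.793],"effort":[2.604,15.853,-0.11]}
{"k":22,"ang":[0.351,-0.625,-0.692],"qd":[5.344,-0.875,-2.096],"ee":[-0.034,-0.301,0.79],"effort":[2.571,15.986,-0.104]}
{"k":23,"ang":[0.405,-0.633,-0.713],"qd":[5.305,-0.862,-2.056],"ee":[-0.048,-0.302,0.786],"effort":[2.536,16.069,-0.095]}
{"k":24,"ang":[0.457,-0.642,-0.733],"qd":[5.259,-0.847,-2.016],"ee":[-0.063,-0.302,0.782],"effort":[2.501,16.107,-0.084]}
{"k":25,"ang":[0.51,-0.65,-0.753],"qd":[5.209,-0.83,-1.976],"ee":[-0.078,-0.302,0.779],"effort":[2.464,16.103,-0.072]}
{"k":26,"ang":[0.562,-0.659,-0.773],"qd":[5.155,-0.811,-1.938],"ee":[-0.092,-0.3,0.775],"effort":[2.425,16.063,-0.057]}
{"k":27,"ang":[0.613,-0.667,-0.792],"qd":[5.096,-0.791,-1.9],"ee":[-0.107,-0.298,0.771],"effort":[2.386,15.991,-0.042]}
{"k":28,"ang":[0.663,-0.674,-0.811],"qd":[5.035,-0.77,-1.864],"ee":[-0.122,-0.295,0.768],"effort":[2.346,15.891,-0.024]}
{"k":29,"ang":[0.713,-0.682,-0.829],"qd":[4.97,-0.747,-1.828],"ee":[-0.136,-0.291,0.764],"effort":[2.305,15.765,-0.006]}
{"k":30,"ang":[0.763,-0.689,-0.847],"qd":[4.903,-0.724,-1.794],"ee":[-0.15,-0.287,0.761],"effort":[2.265,15.617,0.013]}
{"k":31,"ang":[0.811,-0.696,-0.865],"qd":[4.833,-0.7,-1.761],"ee":[-0.164,-0.282,0.757],"effort":[2.224,15.451,0.034]}
{"k":32,"ang":[0.859,-0.703,-0.883],"qd":[4.762,-0.675,-1.729],"ee":[-0.177,-0.276,0.754],"effort":[2.183,15.268,0.055]}
{"k":33,"ang":[0.907,-0.71,-0.9],"qd":[4.689,-0.649,-1.699],"ee":[-0.19,-0.27,0.75],"effort":[2.143,15.071,0.078]}
{"k":34,"ang":[0.953,-0.716,-0.917],"qd":[4.615,-0.623,-1.67],"ee":[-0.202,-0.263,0.747],"effort":[2.104,14.863,0.101]}
{"k":35,"ang":[0.999,-0.722,-0.933],"qd":[4.54,-0.597,-1.642],"ee":[-0.214,-0.256,0.744],"effort":[2.065,14.645,0.124]}
{"k":36,"ang":[1.044,-0.728,-0.949],"qd":[4.464,-0.57,-1.616],"ee":[-0.225,-0.248,0.741],"effort":[2.028,14.42,0.149]}
{"k":37,"ang":[1.088,-0.734,-0.965],"qd":[4.388,-0.542,-1.59],"ee":[-0.236,-0.24,0.737],"effort":[1.991,14.188,0.174]}
{"k":38,"ang":[1.132,-0.739,-0.981],"qd":[4.311,-0.514,-1.567],"ee":[-0.246,-0.231,0.734],"effort":[1.956,13.951,0.199]}
{"k":39,"ang":[1.174,-0.744,-0.997],"qd":[4.234,-0.486,-1.544],"ee":[-0.256,-0.222,0.731],"effort":[1.922,13.71,0.225]}
{"k":40,"ang":[1.216,-0.749,-1.012],"qd":[4.157,-0.458,-1.523],"ee":[-0.265,-0.213,0.728],"effort":[1.89,13.467,0.252]}
{"k":41,"ang":[1.258,-0.753,-1.027],"qd":[4.081,-0.429,-1.503],"ee":[-0.274,-0.204,0.726],"effort":[1.858,13.222,0.279]}
{"k":42,"ang":[1.298,-0.757,-1.042],"qd":[4.005,-0.4,-1.485],"ee":[-0.282,-0.194,0.723],"effort":[1.828,12.976,0.306]}
{"k":43,"ang":[1.338,-0.761,-1.057],"qd":[3.929,-0.371,-1.467],"ee":[-0.289,-0.184,0.72],"effort":[1.799,12.731,0.333]}
{"k":44,"ang":[1.377,-0.765,-1.071],"qd":[3.855,-0.341,-1.451],"ee":[-0.296,-0.175,0.717],"effort":[1.772,12.486,0.361]}
{"k":45,"ang":[1.415,-0.768,-1.086],"qd":[3.781,-0.312,-1.435],"ee":[-0.302,-0.165,0.715]}
{"summary": "any joint saturated: no"}


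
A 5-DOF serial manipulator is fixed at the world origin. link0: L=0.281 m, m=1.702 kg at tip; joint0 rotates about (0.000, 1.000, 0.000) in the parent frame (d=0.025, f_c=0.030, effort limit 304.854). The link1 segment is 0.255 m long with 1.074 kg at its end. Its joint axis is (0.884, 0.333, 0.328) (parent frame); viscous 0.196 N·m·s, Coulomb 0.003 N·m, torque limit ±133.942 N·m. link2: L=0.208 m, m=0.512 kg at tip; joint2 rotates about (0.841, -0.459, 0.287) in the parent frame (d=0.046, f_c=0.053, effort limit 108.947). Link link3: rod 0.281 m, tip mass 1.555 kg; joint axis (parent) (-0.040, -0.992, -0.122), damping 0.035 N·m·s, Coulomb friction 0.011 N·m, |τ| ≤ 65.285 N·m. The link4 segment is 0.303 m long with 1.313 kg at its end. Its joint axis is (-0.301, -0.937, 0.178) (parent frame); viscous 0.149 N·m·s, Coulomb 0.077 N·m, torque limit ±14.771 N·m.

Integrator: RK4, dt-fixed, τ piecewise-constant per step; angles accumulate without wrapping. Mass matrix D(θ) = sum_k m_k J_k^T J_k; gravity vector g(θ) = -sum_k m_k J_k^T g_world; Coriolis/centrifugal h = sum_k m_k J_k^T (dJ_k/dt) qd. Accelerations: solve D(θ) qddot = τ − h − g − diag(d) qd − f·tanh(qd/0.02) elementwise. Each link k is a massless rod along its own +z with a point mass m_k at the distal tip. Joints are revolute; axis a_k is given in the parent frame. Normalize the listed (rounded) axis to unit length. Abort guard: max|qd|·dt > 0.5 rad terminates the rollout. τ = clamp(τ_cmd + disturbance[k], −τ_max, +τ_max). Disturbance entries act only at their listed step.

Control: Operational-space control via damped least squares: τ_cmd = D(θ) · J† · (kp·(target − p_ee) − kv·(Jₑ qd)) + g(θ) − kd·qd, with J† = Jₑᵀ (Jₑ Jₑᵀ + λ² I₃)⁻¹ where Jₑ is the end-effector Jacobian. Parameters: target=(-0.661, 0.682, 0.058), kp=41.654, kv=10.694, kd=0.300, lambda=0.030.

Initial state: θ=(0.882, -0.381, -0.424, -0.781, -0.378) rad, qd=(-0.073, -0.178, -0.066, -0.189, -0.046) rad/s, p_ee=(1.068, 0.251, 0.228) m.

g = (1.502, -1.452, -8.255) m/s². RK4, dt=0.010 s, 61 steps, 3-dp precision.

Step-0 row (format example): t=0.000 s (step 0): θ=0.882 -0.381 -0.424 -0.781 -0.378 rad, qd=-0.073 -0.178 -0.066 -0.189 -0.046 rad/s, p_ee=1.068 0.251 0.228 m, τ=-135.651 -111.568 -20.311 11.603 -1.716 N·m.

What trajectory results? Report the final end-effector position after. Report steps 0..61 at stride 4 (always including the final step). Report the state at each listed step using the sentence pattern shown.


t=0.040 s (step 4): θ=0.816 -0.506 -0.535 -0.851 -0.416 rad, qd=-3.007 -6.318 -5.791 -2.341 -1.567 rad/s, p_ee=1.015 0.262 0.226 m, τ=-57.880 -76.388 -14.198 9.743 0.102 N·m.
t=0.080 s (step 8): θ=0.675 -0.988 -0.823 -0.927 -0.504 rad, qd=-3.342 -19.389 -6.121 -2.047 -3.534 rad/s, p_ee=0.904 0.287 0.265 m, τ=89.558 -66.358 -24.657 12.882 2.553 N·m.
t=0.120 s (step 12): θ=0.610 -1.904 -0.786 -1.133 -0.776 rad, qd=-1.094 -22.072 6.552 -6.396 -9.667 rad/s, p_ee=0.711 0.369 0.328 m, τ=3.648 17.898 -7.229 -3.794 4.680 N·m.
t=0.160 s (step 16): θ=0.416 -2.658 -0.333 -1.207 -1.300 rad, qd=-9.184 -14.269 15.304 5.239 -18.975 rad/s, p_ee=0.452 0.430 0.253 m, τ=-49.897 52.318 -11.398 -17.227 11.361 N·m.
t=0.200 s (step 20): θ=0.010 -2.975 0.131 -0.748 -2.109 rad, qd=-10.287 -2.600 6.801 15.831 -18.420 rad/s, p_ee=0.274 0.396 0.117 m, τ=-39.745 74.690 3.887 -23.457 14.771 N·m.
t=0.240 s (step 24): θ=-0.376 -2.947 0.279 -0.080 -2.698 rad, qd=-8.740 2.794 2.346 15.300 -10.782 rad/s, p_ee=0.160 0.353 0.035 m, τ=-4.472 62.795 18.407 -12.491 12.576 N·m.
t=0.280 s (step 28): θ=-0.685 -2.835 0.436 0.350 -2.976 rad, qd=-6.785 2.676 5.454 6.603 -3.672 rad/s, p_ee=0.063 0.330 0.021 m, τ=15.391 36.833 16.814 -2.043 8.347 N·m.
t=0.320 s (step 32): θ=-0.922 -2.714 0.661 0.514 -3.042 rad, qd=-5.328 3.514 5.261 2.015 -0.039 rad/s, p_ee=-0.034 0.339 0.016 m, τ=7.917 10.483 0.008 -2.875 5.134 N·m.
t=0.360 s (step 36): θ=-1.093 -2.554 0.831 0.539 -3.001 rad, qd=-3.115 4.424 3.101 -0.507 1.864 rad/s, p_ee=-0.131 0.368 0.005 m, τ=11.810 -2.972 -5.420 -2.210 2.631 N·m.
t=0.400 s (step 40): θ=-1.183 -2.370 0.908 0.493 -2.906 rad, qd=-1.611 4.663 0.808 -1.591 2.800 rad/s, p_ee=-0.228 0.402 -0.005 m, τ=10.437 -14.224 -12.003 -2.711 0.845 N·m.
t=0.440 s (step 44): θ=-1.235 -2.189 0.903 0.422 -2.785 rad, qd=-1.075 4.296 -0.911 -1.892 3.179 rad/s, p_ee=-0.318 0.434 -0.007 m, τ=11.324 -18.985 -14.068 -2.911 -0.197 N·m.
t=0.480 s (step 48): θ=-1.274 -2.030 0.843 0.347 -2.657 rad, qd=-0.923 3.661 -2.036 -1.803 3.152 rad/s, p_ee=-0.398 0.461 -0.004 m, τ=13.175 -19.279 -13.702 -3.166 -0.593 N·m.
t=0.520 s (step 52): θ=-1.310 -1.897 0.747 0.279 -2.536 rad, qd=-0.905 2.991 -2.699 -1.562 2.893 rad/s, p_ee=-0.465 0.485 0.002 m, τ=15.053 -17.235 -12.437 -3.417 -0.556 N·m.
t=0.560 s (step 56): θ=-1.347 -1.790 0.631 0.222 -2.427 rad, qd=-0.935 2.379 -3.031 -1.302 2.560 rad/s, p_ee=-0.517 0.506 0.009 m, τ=16.565 -14.287 -11.043 -3.607 -0.302 N·m.
t=0.600 s (step 60): θ=-1.385 -1.705 0.507 0.175 -2.331 rad, qd=-0.976 1.852 -3.138 -1.063 2.240 rad/s, p_ee=-0.557 0.527 0.017 m, τ=17.635 -11.246 -9.823 -3.742 0.028 N·m.
t=0.610 s (step 61): θ=-1.395 -1.687 0.476 0.165 -2.309 rad, qd=-0.985 1.733 -3.138 -1.007 2.167 rad/s, p_ee=-0.565 0.531 0.019 m.
final p_ee position (m): -0.565 0.531 0.019


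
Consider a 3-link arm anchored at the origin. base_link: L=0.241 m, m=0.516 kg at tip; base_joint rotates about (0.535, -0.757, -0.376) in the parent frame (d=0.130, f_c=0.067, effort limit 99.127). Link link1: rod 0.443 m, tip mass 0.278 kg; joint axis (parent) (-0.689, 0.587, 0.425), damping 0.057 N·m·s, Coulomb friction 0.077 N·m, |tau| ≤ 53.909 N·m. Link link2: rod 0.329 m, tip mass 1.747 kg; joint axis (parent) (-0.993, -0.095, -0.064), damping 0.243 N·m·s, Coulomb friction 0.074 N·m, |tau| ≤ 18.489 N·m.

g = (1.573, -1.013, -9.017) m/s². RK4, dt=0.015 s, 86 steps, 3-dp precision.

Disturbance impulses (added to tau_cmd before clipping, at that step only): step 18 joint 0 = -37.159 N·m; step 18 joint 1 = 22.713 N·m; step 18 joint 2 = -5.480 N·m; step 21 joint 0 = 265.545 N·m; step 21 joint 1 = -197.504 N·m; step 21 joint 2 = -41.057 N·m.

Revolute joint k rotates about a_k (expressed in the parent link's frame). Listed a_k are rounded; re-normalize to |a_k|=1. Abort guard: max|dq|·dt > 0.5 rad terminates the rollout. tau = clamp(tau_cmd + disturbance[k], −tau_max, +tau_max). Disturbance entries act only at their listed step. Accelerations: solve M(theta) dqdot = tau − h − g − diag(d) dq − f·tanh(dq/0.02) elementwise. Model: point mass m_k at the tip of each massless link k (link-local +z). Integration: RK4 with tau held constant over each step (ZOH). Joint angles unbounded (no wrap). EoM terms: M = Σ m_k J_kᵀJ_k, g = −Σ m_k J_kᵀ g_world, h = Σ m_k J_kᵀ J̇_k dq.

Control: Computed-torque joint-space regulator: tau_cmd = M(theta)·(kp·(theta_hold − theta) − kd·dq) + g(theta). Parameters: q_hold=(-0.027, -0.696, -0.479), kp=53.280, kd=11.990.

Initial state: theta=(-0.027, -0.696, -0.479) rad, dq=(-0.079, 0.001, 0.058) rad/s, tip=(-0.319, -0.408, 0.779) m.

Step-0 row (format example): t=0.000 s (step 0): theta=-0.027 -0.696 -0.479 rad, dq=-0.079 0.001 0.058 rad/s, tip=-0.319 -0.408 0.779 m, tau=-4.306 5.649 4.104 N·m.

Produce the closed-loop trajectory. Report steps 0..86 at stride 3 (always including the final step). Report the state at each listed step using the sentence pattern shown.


t=0.045 s (step 3): theta=-0.029 -0.695 -0.478 rad, dq=-0.028 0.020 0.010 rad/s, tip=-0.317 -0.407 0.780 m, tau=-4.865 6.084 4.247 N·m.
t=0.090 s (step 6): theta=-0.030 -0.694 -0.478 rad, dq=-0.011 0.007 0.001 rad/s, tip=-0.316 -0.406 0.781 m, tau=-5.282 6.408 4.333 N·m.
t=0.135 s (step 9): theta=-0.030 -0.694 -0.478 rad, dq=-0.004 -0.006 0.002 rad/s, tip=-0.316 -0.406 0.781 m, tau=-5.572 6.632 4.387 N·m.
t=0.180 s (step 12): theta=-0.030 -0.694 -0.478 rad, dq=0.001 -0.011 0.002 rad/s, tip=-0.316 -0.406 0.781 m, tau=-5.767 6.780 4.422 N·m.
t=0.225 s (step 15): theta=-0.029 -0.694 -0.478 rad, dq=0.003 -0.013 0.002 rad/s, tip=-0.316 -0.407 0.781 m, tau=-5.894 6.877 4.446 N·m.
t=0.270 s (step 18): theta=-0.029 -0.695 -0.478 rad, dq=0.004 -0.014 0.002 rad/s, tip=-0.317 -0.407 0.781 m, tau=-43.133 29.650 -1.020 N·m.
t=0.315 s (step 21): theta=-0.045 -0.695 -0.513 rad, dq=-0.313 -0.003 -0.666 rad/s, tip=-0.303 -0.409 0.779 m, tau=99.127 -53.909 -18.489 N·m.
t=0.360 s (step 24): theta=0.243 -0.292 -0.742 rad, dq=4.973 6.804 -3.788 rad/s, tip=-0.308 -0.434 0.771 m, tau=-16.854 13.494 7.577 N·m.
t=0.405 s (step 27): theta=0.358 -0.141 -0.825 rad, dq=0.881 0.974 -0.488 rad/s, tip=-0.316 -0.437 0.760 m, tau=-13.431 11.076 6.371 N·m.
t=0.450 s (step 30): theta=0.365 -0.141 -0.822 rad, dq=-0.230 -0.479 0.364 rad/s, tip=-0.321 -0.439 0.758 m, tau=-10.939 9.384 5.728 N·m.
t=0.495 s (step 33): theta=0.349 -0.169 -0.801 rad, dq=-0.475 -0.713 0.527 rad/s, tip=-0.324 -0.439 0.759 m, tau=-9.180 8.169 5.333 N·m.
t=0.540 s (step 36): theta=0.326 -0.201 -0.777 rad, dq=-0.518 -0.703 0.528 rad/s, tip=-0.324 -0.438 0.762 m, tau=-7.948 7.333 5.075 N·m.
t=0.585 s (step 39): theta=0.303 -0.231 -0.754 rad, dq=-0.489 -0.622 0.475 rad/s, tip=-0.323 -0.436 0.766 m, tau=-7.116 6.781 4.909 N·m.
t=0.630 s (step 42): theta=0.282 -0.257 -0.734 rad, dq=-0.440 -0.539 0.413 rad/s, tip=-0.322 -0.434 0.770 m, tau=-6.581 6.441 4.803 N·m.
t=0.675 s (step 45): theta=0.264 -0.279 -0.717 rad, dq=-0.391 -0.471 0.357 rad/s, tip=-0.320 -0.432 0.773 m, tau=-6.259 6.253 4.740 N·m.
t=0.720 s (step 48): theta=0.247 -0.299 -0.702 rad, dq=-0.348 -0.419 0.309 rad/s, tip=-0.318 -0.430 0.776 m, tau=-6.085 6.171 4.704 N·m.
t=0.765 s (step 51): theta=0.232 -0.317 -0.689 rad, dq=-0.310 -0.379 0.269 rad/s, tip=-0.316 -0.428 0.778 m, tau=-6.010 6.158 4.687 N·m.
t=0.810 s (step 54): theta=0.219 -0.333 -0.678 rad, dq=-0.277 -0.348 0.236 rad/s, tip=-0.315 -0.427 0.780 m, tau=-5.997 6.187 4.680 N·m.
t=0.855 s (step 57): theta=0.207 -0.348 -0.668 rad, dq=-0.249 -0.322 0.210 rad/s, tip=-0.314 -0.426 0.782 m, tau=-6.020 6.239 4.680 N·m.
t=0.900 s (step 60): theta=0.197 -0.362 -0.659 rad, dq=-0.225 -0.299 0.187 rad/s, tip=-0.314 -0.425 0.783 m, tau=-6.060 6.301 4.683 N·m.
t=0.945 s (step 63): theta=0.187 -0.375 -0.651 rad, dq=-0.203 -0.278 0.168 rad/s, tip=-0.313 -0.424 0.783 m, tau=-6.107 6.364 4.687 N·m.
t=0.990 s (step 66): theta=0.179 -0.387 -0.644 rad, dq=-0.184 -0.259 0.152 rad/s, tip=-0.313 -0.423 0.784 m, tau=-6.152 6.424 4.690 N·m.
t=1.035 s (step 69): theta=0.171 -0.399 -0.637 rad, dq=-0.168 -0.241 0.138 rad/s, tip=-0.313 -0.423 0.784 m, tau=-6.193 6.478 4.693 N·m.
t=1.080 s (step 72): theta=0.163 -0.409 -0.631 rad, dq=-0.153 -0.224 0.126 rad/s, tip=-0.313 -0.423 0.784 m, tau=-6.226 6.524 4.694 N·m.
t=1.125 s (step 75): theta=0.157 -0.419 -0.626 rad, dq=-0.140 -0.209 0.116 rad/s, tip=-0.313 -0.422 0.784 m, tau=-6.252 6.563 4.694 N·m.
t=1.170 s (step 78): theta=0.151 -0.428 -0.621 rad, dq=-0.129 -0.194 0.107 rad/s, tip=-0.313 -0.422 0.784 m, tau=-6.271 6.595 4.692 N·m.
t=1.215 s (step 81): theta=0.145 -0.436 -0.616 rad, dq=-0.118 -0.179 0.098 rad/s, tip=-0.313 -0.422 0.784 m, tau=-6.284 6.621 4.690 N·m.
t=1.260 s (step 84): theta=0.140 -0.444 -0.612 rad, dq=-0.109 -0.166 0.091 rad/s, tip=-0.313 -0.421 0.784 m, tau=-6.293 6.642 4.688 N·m.
t=1.290 s (step 86): theta=0.137 -0.449 -0.609 rad, dq=-0.103 -0.158 0.086 rad/s, tip=-0.314 -0.421 0.784 m.


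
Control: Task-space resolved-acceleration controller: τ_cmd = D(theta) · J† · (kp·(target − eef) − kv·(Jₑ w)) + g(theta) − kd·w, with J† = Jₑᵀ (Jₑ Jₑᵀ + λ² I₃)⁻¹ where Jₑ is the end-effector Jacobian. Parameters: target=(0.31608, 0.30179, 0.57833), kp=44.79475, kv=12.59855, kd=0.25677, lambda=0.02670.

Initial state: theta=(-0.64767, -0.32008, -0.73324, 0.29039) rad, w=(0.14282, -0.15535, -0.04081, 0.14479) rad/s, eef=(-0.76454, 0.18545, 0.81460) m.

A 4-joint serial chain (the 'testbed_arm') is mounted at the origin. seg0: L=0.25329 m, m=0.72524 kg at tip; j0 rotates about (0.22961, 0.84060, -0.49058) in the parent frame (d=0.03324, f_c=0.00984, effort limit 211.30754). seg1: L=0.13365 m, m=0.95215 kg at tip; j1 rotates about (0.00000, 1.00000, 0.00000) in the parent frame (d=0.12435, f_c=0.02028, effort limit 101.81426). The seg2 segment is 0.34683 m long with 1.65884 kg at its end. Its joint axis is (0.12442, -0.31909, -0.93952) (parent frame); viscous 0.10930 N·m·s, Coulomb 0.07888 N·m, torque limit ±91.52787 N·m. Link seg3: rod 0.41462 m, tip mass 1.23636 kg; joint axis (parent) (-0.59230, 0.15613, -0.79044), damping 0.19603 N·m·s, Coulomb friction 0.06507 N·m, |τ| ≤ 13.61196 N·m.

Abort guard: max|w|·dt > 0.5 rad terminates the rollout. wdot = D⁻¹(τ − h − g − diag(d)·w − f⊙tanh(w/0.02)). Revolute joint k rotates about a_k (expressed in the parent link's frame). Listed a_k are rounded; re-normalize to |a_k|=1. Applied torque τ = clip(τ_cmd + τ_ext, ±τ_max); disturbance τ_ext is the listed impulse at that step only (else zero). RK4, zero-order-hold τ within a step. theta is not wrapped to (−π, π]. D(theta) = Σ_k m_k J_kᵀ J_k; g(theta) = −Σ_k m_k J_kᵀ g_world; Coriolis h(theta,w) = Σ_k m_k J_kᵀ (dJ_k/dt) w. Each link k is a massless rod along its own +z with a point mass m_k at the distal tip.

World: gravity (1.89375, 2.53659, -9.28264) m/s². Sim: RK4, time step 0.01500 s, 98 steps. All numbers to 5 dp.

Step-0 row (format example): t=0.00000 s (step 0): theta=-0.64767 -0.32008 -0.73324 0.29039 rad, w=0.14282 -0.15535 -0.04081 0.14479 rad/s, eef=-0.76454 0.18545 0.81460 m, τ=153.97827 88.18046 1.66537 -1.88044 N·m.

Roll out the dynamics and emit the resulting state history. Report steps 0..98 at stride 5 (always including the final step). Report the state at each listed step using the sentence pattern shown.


t=0.07500 s (step 5): theta=0.03205 -0.99575 -0.44485 0.52053 rad, w=11.31242 -9.69096 7.85368 0.08945 rad/s, eef=-0.63870 0.19402 0.81977 m, τ=9.93846 7.09722 -2.93990 1.00270 N·m.
t=0.15000 s (step 10): theta=0.79598 -1.51093 0.06138 0.30374 rad, w=9.11286 -4.95443 3.64027 -5.27202 rad/s, eef=-0.42440 0.22444 0.81486 m, τ=-1.65617 8.84109 -1.25473 -0.83369 N·m.
t=0.22500 s (step 15): theta=1.40008 -1.81055 0.21174 -0.03176 rad, w=6.92341 -2.98956 1.72056 -2.91675 rad/s, eef=-0.20658 0.26694 0.78456 m, τ=-18.61557 1.37784 0.54890 -3.52818 N·m.
t=0.30000 s (step 20): theta=1.83170 -1.98439 0.30523 -0.15783 rad, w=4.65881 -1.73131 0.96218 -0.70314 rad/s, eef=-0.01755 0.28605 0.74489 m, τ=-20.82886 -1.22369 0.68815 -4.23276 N·m.
t=0.37500 s (step 25): theta=2.11354 -2.08782 0.35278 -0.17407 rad, w=2.96729 -1.08238 0.40498 0.07261 rad/s, eef=0.11726 0.28944 0.70217 m, τ=-17.98822 -0.65933 0.23185 -3.80678 N·m.
t=0.45000 s (step 30): theta=2.29144 -2.15452 0.37109 -0.16282 rad, w=1.84914 -0.72255 0.12696 0.19838 rad/s, eef=0.20187 0.28723 0.66506 m, τ=-14.45001 0.88972 -0.31076 -3.11406 N·m.
t=0.52500 s (step 35): theta=2.40120 -2.19981 0.37549 -0.14764 rad, w=1.13035 -0.45987 0.14240 0.19613 rad/s, eef=0.25142 0.28553 0.63725 m, τ=-11.58984 2.41918 -0.80499 -2.57273 N·m.
t=0.60000 s (step 40): theta=2.46803 -2.22938 0.38093 -0.13461 rad, w=0.68508 -0.29291 0.15737 0.15037 rad/s, eef=0.27924 0.28571 0.61793 m, τ=-9.65080 3.46998 -1.14580 -2.18651 N·m.
t=0.67500 s (step 45): theta=2.50853 -2.24966 0.38440 -0.12498 rad, w=0.41521 -0.19867 0.12054 0.10864 rad/s, eef=0.29440 0.28708 0.60511 m, τ=-8.43963 4.10908 -1.33474 -1.94133 N·m.
t=0.75000 s (step 50): theta=2.53315 -2.26420 0.38529 -0.11805 rad, w=0.25297 -0.13541 0.09597 0.07799 rad/s, eef=0.30248 0.28894 0.59671 m, τ=-7.71332 4.47654 -1.43416 -1.79668 N·m.
t=0.82500 s (step 55): theta=2.54821 -2.27482 0.38445 -0.11306 rad, w=0.15521 -0.09150 0.07943 0.05671 rad/s, eef=0.30668 0.29082 0.59122 m, τ=-7.28917 4.67037 -1.47770 -1.71537 N·m.
t=0.90000 s (step 60): theta=2.55751 -2.28280 0.38212 -0.10940 rad, w=0.09622 -0.06244 0.06315 0.04245 rad/s, eef=0.30881 0.29249 0.58762 m, τ=-7.04531 4.76475 -1.48653 -1.67309 N·m.
t=0.97500 s (step 65): theta=2.56330 -2.28903 0.37848 -0.10660 rad, w=0.06003 -0.04166 0.05348 0.03422 rad/s, eef=0.30988 0.29386 0.58522 m, τ=-6.90525 4.80851 -1.47733 -1.65513 N·m.
t=1.05000 s (step 70): theta=2.56691 -2.29396 0.37406 -0.10428 rad, w=0.03708 -0.02619 0.04836 0.03000 rad/s, eef=0.31042 0.29496 0.58362 m, τ=-6.82543 4.82303 -1.45781 -1.65103 N·m.
t=1.12500 s (step 75): theta=2.56913 -2.29798 0.36906 -0.10226 rad, w=0.02246 -0.01510 0.04500 0.02770 rad/s, eef=0.31072 0.29580 0.58254 m, τ=-6.78030 4.82377 -1.43232 -1.65461 N·m.
t=1.20000 s (step 80): theta=2.57047 -2.30138 0.36352 -0.10042 rad, w=0.01314 -0.00732 0.04282 0.02655 rad/s, eef=0.31091 0.29644 0.58181 m, τ=-6.75494 4.82000 -1.40362 -1.66281 N·m.
t=1.27500 s (step 85): theta=2.57123 -2.30438 0.35751 -0.09873 rad, w=0.00710 -0.00185 0.04162 0.02623 rad/s, eef=0.31107 0.29693 0.58131 m, τ=-6.74044 4.81602 -1.37309 -1.67392 N·m.
t=1.35000 s (step 90): theta=2.57162 -2.30713 0.35106 -0.09713 rad, w=0.00303 0.00209 0.04121 0.02641 rad/s, eef=0.31123 0.29730 0.58097 m, τ=-6.73139 4.81347 -1.34131 -1.68674 N·m.
t=1.42500 s (step 95): theta=2.57175 -2.30972 0.34421 -0.09561 rad, w=0.00020 0.00499 0.04140 0.02678 rad/s, eef=0.31139 0.29760 0.58073 m, τ=-6.72479 4.81281 -1.30852 -1.70051 N·m.
t=1.47000 s (step 98): theta=2.57174 -2.31123 0.33992 -0.09473 rad, w=-0.00108 0.00638 0.04173 0.02699 rad/s, eef=0.31148 0.29774 0.58063 m.


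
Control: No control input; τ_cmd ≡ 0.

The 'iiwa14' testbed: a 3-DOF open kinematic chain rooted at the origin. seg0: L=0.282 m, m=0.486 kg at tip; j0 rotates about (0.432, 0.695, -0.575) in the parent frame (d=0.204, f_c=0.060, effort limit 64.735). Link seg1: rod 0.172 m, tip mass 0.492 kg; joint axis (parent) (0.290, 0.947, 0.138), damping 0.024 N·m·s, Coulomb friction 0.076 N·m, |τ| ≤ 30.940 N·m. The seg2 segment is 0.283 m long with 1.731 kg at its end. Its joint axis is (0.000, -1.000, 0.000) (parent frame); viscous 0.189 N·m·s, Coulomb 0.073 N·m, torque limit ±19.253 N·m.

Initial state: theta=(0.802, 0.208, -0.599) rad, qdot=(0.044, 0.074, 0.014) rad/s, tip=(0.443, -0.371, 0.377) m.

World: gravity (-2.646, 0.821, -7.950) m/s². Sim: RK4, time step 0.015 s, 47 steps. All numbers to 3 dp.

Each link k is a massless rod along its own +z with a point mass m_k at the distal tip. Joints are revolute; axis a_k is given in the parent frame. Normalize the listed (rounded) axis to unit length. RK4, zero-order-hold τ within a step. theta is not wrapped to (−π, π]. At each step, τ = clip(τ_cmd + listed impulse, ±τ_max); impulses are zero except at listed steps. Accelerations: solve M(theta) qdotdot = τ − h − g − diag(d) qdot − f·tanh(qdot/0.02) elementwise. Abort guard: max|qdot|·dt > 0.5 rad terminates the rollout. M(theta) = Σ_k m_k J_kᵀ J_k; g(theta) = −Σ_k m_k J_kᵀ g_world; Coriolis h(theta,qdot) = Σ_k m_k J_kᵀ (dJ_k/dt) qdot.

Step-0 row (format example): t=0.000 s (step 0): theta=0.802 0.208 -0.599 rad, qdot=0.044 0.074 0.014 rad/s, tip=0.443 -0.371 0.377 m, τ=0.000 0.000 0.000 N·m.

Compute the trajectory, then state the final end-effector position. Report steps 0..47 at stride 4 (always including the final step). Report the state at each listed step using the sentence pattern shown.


t=0.060 s (step 4): theta=0.813 0.206 -0.638 rad, qdot=0.284 0.070 -1.075 rad/s, tip=0.446 -0.374 0.362 m, τ=0.000 0.000 0.000 N·m.
t=0.120 s (step 8): theta=0.835 0.225 -0.717 rad, qdot=0.431 0.724 -1.375 rad/s, tip=0.452 -0.380 0.322 m, τ=0.000 0.000 0.000 N·m.
t=0.180 s (step 12): theta=0.865 0.305 -0.788 rad, qdot=0.565 2.009 -0.867 rad/s, tip=0.459 -0.387 0.256 m, τ=0.000 0.000 0.000 N·m.
t=0.240 s (step 16): theta=0.906 0.474 -0.806 rad, qdot=0.861 3.548 0.246 rad/s, tip=0.459 -0.393 0.163 m, τ=0.000 0.000 0.000 N·m.
t=0.300 s (step 20): theta=0.974 0.731 -0.746 rad, qdot=1.436 5.053 1.901 rad/s, tip=0.442 -0.395 0.043 m, τ=0.000 0.000 0.000 N·m.
t=0.360 s (step 24): theta=1.088 1.064 -0.580 rad, qdot=2.501 5.747 3.404 rad/s, tip=0.391 -0.389 -0.097 m, τ=0.000 0.000 0.000 N·m.
t=0.420 s (step 28): theta=1.293 1.367 -0.392 rad, qdot=4.475 3.918 2.404 rad/s, tip=0.288 -0.371 -0.239 m, τ=0.000 0.000 0.000 N·m.
t=0.480 s (step 32): theta=1.632 1.502 -0.314 rad, qdot=6.778 0.442 0.226 rad/s, tip=0.129 -0.338 -0.358 m, τ=0.000 0.000 0.000 N·m.
t=0.540 s (step 36): theta=2.083 1.438 -0.318 rad, qdot=8.042 -2.526 -0.227 rad/s, tip=-0.073 -0.294 -0.426 m, τ=0.000 0.000 0.000 N·m.
t=0.600 s (step 40): theta=2.576 1.210 -0.330 rad, qdot=8.259 -4.872 -0.018 rad/s, tip=-0.297 -0.247 -0.422 m, τ=0.000 0.000 0.000 N·m.
t=0.660 s (step 44): theta=3.070 0.873 -0.315 rad, qdot=8.236 -6.109 0.666 rad/s, tip=-0.505 -0.202 -0.335 m, τ=0.000 0.000 0.000 N·m.
t=0.705 s (step 47): theta=3.443 0.593 -0.268 rad, qdot=8.366 -6.294 1.418 rad/s, tip=-0.624 -0.171 -0.226 m.
final tip position (m): -0.624 -0.171 -0.226
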